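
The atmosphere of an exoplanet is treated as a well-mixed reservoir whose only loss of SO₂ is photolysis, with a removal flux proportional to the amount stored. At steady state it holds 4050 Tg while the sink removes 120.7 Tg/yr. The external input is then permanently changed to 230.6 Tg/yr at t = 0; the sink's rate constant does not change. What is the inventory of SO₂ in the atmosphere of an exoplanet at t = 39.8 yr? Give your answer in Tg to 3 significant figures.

6610 Tg

Residence time τ = M₀/F₀ = 33.55 yr. The eventual steady state is M_∞ = M₀·(F₁/F₀) = 4050 × 230.6/120.7 = 7737.6 Tg.
The anomaly ΔM(t) = M(t) − M_∞ decays as ΔM₀·e^(−t/τ) with ΔM₀ = 4050 − 7737.6 = −3688 Tg.
At t = 39.8 yr, e^(−t/τ) = e^(−1.186) = 0.3054, so ΔM = −1126 Tg and M = 7737.6 − 1126 = 6611.4 Tg.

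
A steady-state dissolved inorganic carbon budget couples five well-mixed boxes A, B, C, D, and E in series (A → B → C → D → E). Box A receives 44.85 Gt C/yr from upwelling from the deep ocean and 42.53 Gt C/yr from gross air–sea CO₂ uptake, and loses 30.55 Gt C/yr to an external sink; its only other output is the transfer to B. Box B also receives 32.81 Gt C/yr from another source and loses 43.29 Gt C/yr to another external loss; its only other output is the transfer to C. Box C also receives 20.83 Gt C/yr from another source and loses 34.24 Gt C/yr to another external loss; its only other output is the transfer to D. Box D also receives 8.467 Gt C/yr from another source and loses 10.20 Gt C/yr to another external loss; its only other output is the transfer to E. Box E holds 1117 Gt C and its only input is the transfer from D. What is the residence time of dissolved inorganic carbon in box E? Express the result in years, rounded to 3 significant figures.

35.8 yr

Box A: F(A→B) = (44.85 + 42.53) − 30.55 = 56.830 Gt C/yr.
Box B: F(B→C) = (56.830 + 32.81) − 43.29 = 46.350 Gt C/yr.
Box C: F(C→D) = (46.350 + 20.83) − 34.24 = 32.940 Gt C/yr.
Box D: F(D→E) = (32.940 + 8.467) − 10.20 = 31.207 Gt C/yr.
Box E throughput = its input = 31.207 Gt C/yr; τ = 1117 / 31.207 = 35.79 yr.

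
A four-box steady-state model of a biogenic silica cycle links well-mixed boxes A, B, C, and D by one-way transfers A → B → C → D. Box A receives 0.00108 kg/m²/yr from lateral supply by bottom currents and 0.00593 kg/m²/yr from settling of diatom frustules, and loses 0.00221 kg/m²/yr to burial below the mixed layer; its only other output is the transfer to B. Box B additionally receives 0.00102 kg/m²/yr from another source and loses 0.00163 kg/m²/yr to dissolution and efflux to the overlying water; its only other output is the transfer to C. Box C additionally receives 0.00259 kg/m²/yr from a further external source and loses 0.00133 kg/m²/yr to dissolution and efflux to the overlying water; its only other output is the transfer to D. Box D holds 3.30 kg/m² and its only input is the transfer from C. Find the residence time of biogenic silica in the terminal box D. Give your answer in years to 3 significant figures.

606 yr

Box A: F(A→B) = (0.00108 + 0.00593) − 0.00221 = 0.0048000 kg/m²/yr.
Box B: F(B→C) = (0.0048000 + 0.00102) − 0.00163 = 0.0041900 kg/m²/yr.
Box C: F(C→D) = (0.0041900 + 0.00259) − 0.00133 = 0.0054500 kg/m²/yr.
Box D throughput = its input = 0.0054500 kg/m²/yr; τ = 3.30 / 0.0054500 = 605.5 yr.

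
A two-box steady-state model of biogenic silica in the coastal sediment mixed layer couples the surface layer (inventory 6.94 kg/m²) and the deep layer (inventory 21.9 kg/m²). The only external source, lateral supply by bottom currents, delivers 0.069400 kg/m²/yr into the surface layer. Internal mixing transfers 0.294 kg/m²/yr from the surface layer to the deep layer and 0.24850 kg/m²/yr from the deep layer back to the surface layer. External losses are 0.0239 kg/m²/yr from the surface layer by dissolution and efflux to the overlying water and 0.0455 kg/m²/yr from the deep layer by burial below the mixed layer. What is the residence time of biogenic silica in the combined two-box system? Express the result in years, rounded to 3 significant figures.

Treat the two boxes together as one reservoir: the mixing fluxes between them are internal recycling, so τ = ΣM / Σ(external losses).
M_total = 6.94 + 21.9 = 28.840 kg/m².
ΣF_external_out = 0.0239 + 0.0455 = 0.069400 kg/m²/yr.
τ = M_total / ΣF_ext = 28.840 / 0.069400 = 415.6 yr.

416 yr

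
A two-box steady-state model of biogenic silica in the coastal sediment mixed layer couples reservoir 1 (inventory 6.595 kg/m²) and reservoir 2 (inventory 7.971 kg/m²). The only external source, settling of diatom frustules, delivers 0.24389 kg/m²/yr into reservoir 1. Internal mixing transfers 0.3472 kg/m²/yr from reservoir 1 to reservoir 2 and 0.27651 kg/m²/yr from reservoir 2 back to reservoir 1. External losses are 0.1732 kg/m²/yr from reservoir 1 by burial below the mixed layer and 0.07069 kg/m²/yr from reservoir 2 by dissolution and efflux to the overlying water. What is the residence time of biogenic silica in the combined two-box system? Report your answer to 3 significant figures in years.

59.7 yr

For the system as a whole, the A↔B exchange is internal and contributes nothing to the throughput; only the external sinks remove mass.
M_total = 6.595 + 7.971 = 14.566 kg/m².
ΣF_external_out = 0.1732 + 0.07069 = 0.24389 kg/m²/yr.
τ = M_total / ΣF_ext = 14.566 / 0.24389 = 59.72 yr.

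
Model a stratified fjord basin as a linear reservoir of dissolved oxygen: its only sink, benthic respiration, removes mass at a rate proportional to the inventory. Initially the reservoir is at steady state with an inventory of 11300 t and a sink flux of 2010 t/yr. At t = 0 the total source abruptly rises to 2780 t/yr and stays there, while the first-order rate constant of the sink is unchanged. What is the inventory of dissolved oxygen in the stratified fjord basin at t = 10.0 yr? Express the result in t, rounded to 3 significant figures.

14900 t

The sink rate constant is k = F₀/M₀ = 2010/11300 = 0.1779 yr⁻¹.
Solving dM/dt = F₁ − kM with M(0) = M₀ gives M(t) = F₁/k + (M₀ − F₁/k)·e^(−kt).
F₁/k = 2780/0.1779 = 15629 t; kt = 0.1779 × 10.0 = 1.779, e^(−kt) = 0.1688.
M(10.0) = 15629 + (11300 − 15629) × 0.1688 = 15629 − 730.9 = 14898 t.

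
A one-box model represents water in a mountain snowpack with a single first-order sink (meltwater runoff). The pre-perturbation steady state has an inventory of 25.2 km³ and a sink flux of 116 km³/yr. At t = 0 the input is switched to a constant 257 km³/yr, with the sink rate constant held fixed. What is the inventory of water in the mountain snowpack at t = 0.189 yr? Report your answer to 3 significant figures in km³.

43.0 km³

τ = M₀/F₀ = 25.2/116 = 0.2172 yr; rate constant k = 1/τ.
New steady state M_∞ = F₁/k = F₁·τ = 257 × 0.2172 = 55.831 km³.
M(t) = M_∞ + (M₀ − M_∞)·e^(−t/τ); t/τ = 0.189/0.2172 = 0.8700, so e^(−t/τ) = 0.4190.
M(t) = 55.831 − 30.63 × 0.4190 = 42.998 km³.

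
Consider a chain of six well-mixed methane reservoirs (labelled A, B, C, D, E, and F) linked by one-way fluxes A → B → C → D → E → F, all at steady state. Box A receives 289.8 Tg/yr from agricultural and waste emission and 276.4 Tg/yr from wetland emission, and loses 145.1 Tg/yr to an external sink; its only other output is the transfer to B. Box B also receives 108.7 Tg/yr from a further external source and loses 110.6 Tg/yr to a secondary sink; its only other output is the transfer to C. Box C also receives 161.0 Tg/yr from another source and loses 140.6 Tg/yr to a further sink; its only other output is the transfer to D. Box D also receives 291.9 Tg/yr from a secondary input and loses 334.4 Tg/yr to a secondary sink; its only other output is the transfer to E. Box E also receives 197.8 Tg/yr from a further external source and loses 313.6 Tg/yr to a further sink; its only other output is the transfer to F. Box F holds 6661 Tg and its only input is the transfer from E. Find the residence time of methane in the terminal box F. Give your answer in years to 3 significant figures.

Box A: F(A→B) = (289.8 + 276.4) − 145.1 = 421.10 Tg/yr.
Box B: F(B→C) = (421.10 + 108.7) − 110.6 = 419.20 Tg/yr.
Box C: F(C→D) = (419.20 + 161.0) − 140.6 = 439.60 Tg/yr.
Box D: F(D→E) = (439.60 + 291.9) − 334.4 = 397.10 Tg/yr.
Box E: F(E→F) = (397.10 + 197.8) − 313.6 = 281.30 Tg/yr.
Box F throughput = its input = 281.30 Tg/yr; τ = 6661 / 281.30 = 23.68 yr.

23.7 yr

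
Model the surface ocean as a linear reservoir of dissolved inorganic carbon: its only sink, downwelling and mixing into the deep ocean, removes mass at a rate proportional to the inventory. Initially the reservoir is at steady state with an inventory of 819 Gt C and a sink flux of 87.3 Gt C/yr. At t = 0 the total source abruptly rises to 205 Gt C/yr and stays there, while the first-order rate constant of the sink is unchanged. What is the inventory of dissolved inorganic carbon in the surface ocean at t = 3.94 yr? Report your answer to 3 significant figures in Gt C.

1200 Gt C

Residence time τ = M₀/F₀ = 9.381 yr. The eventual steady state is M_∞ = M₀·(F₁/F₀) = 819 × 205/87.3 = 1923.2 Gt C.
The anomaly ΔM(t) = M(t) − M_∞ decays as ΔM₀·e^(−t/τ) with ΔM₀ = 819 − 1923.2 = −1104 Gt C.
At t = 3.94 yr, e^(−t/τ) = e^(−0.4200) = 0.6571, so ΔM = −725.5 Gt C and M = 1923.2 − 725.5 = 1197.7 Gt C.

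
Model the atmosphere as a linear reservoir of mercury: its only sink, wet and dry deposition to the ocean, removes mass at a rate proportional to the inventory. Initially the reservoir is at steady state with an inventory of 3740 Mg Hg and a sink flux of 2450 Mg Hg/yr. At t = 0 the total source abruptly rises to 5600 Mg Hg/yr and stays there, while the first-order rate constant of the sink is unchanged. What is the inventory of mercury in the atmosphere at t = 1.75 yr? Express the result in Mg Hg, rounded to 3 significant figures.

7020 Mg Hg

τ = M₀/F₀ = 3740/2450 = 1.527 yr; rate constant k = 1/τ.
New steady state M_∞ = F₁/k = F₁·τ = 5600 × 1.527 = 8548.6 Mg Hg.
M(t) = M_∞ + (M₀ − M_∞)·e^(−t/τ); t/τ = 1.75/1.527 = 1.146, so e^(−t/τ) = 0.3178.
M(t) = 8548.6 − 4809 × 0.3178 = 7020.5 Mg Hg.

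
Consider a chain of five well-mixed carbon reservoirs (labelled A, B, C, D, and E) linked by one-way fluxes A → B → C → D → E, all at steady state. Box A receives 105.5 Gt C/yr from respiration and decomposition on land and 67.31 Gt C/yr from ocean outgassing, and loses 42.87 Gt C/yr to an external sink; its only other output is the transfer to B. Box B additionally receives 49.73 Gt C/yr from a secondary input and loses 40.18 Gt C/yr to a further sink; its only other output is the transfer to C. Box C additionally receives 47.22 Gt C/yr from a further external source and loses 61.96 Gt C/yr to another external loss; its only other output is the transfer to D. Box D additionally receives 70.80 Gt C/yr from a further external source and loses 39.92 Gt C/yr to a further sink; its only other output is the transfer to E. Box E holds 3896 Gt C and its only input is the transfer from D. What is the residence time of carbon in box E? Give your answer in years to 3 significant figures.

25.0 yr

Box A: F(A→B) = (105.5 + 67.31) − 42.87 = 129.94 Gt C/yr.
Box B: F(B→C) = (129.94 + 49.73) − 40.18 = 139.49 Gt C/yr.
Box C: F(C→D) = (139.49 + 47.22) − 61.96 = 124.75 Gt C/yr.
Box D: F(D→E) = (124.75 + 70.80) − 39.92 = 155.63 Gt C/yr.
Box E throughput = its input = 155.63 Gt C/yr; τ = 3896 / 155.63 = 25.03 yr.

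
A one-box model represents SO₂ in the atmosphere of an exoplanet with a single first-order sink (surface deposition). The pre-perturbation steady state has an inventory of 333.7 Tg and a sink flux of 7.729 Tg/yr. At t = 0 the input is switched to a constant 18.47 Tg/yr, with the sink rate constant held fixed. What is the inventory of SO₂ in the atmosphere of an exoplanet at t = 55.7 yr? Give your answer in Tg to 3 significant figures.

τ = M₀/F₀ = 333.7/7.729 = 43.18 yr; rate constant k = 1/τ.
New steady state M_∞ = F₁/k = F₁·τ = 18.47 × 43.18 = 797.44 Tg.
M(t) = M_∞ + (M₀ − M_∞)·e^(−t/τ); t/τ = 55.7/43.18 = 1.290, so e^(−t/τ) = 0.2752.
M(t) = 797.44 − 463.7 × 0.2752 = 669.80 Tg.

670 Tg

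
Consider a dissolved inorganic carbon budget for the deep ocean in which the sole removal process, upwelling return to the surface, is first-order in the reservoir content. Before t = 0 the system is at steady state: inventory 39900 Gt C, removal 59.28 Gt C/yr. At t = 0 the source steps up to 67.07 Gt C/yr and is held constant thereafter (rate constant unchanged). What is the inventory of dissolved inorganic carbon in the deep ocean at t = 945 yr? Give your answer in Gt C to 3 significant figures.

The sink rate constant is k = F₀/M₀ = 59.28/39900 = 0.001486 yr⁻¹.
Solving dM/dt = F₁ − kM with M(0) = M₀ gives M(t) = F₁/k + (M₀ − F₁/k)·e^(−kt).
F₁/k = 67.07/0.001486 = 45143 Gt C; kt = 0.001486 × 945 = 1.404, e^(−kt) = 0.2456.
M(945) = 45143 + (39900 − 45143) × 0.2456 = 45143 − 1288 = 43855 Gt C.

43900 Gt C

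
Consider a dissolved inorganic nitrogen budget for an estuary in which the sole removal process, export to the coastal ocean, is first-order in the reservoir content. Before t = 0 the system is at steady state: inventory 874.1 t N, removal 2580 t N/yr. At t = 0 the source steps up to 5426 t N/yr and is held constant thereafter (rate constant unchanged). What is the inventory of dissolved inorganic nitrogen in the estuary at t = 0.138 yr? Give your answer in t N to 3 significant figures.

1200 t N

The sink rate constant is k = F₀/M₀ = 2580/874.1 = 2.952 yr⁻¹.
Solving dM/dt = F₁ − kM with M(0) = M₀ gives M(t) = F₁/k + (M₀ − F₁/k)·e^(−kt).
F₁/k = 5426/2.952 = 1838.3 t N; kt = 2.952 × 0.138 = 0.4073, e^(−kt) = 0.6654.
M(0.138) = 1838.3 + (874.1 − 1838.3) × 0.6654 = 1838.3 − 641.6 = 1196.7 t N.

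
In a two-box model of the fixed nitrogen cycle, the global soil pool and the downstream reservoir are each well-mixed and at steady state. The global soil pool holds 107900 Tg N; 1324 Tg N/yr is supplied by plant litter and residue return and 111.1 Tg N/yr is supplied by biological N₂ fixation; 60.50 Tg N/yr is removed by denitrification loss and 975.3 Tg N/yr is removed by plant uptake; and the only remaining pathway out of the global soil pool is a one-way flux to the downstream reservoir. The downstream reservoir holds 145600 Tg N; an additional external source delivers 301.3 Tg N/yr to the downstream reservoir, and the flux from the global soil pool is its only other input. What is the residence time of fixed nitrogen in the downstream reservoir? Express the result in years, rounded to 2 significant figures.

Balance the global soil pool: ΣF_in = 1324 + 111.1 = 1435.1 Tg N/yr.
Flux to the downstream reservoir = ΣF_in − (60.50 + 975.3) = 399.30 Tg N/yr.
Total input to the downstream reservoir = 399.30 + 301.3 = 700.60 Tg N/yr; at steady state this equals its total output.
τ = M / F = 145600 / 700.60 = 207.8 yr.

210 yr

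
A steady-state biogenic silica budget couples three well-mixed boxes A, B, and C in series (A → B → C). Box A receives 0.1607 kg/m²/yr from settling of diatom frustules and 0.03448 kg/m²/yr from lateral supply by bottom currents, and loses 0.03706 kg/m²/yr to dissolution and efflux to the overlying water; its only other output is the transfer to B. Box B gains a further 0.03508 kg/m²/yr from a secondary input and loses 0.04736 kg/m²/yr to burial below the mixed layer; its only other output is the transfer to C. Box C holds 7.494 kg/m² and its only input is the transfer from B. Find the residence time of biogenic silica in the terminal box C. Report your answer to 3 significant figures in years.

Box A: F(A→B) = (0.1607 + 0.03448) − 0.03706 = 0.15812 kg/m²/yr.
Box B: F(B→C) = (0.15812 + 0.03508) − 0.04736 = 0.14584 kg/m²/yr.
Box C throughput = its input = 0.14584 kg/m²/yr; τ = 7.494 / 0.14584 = 51.39 yr.

51.4 yr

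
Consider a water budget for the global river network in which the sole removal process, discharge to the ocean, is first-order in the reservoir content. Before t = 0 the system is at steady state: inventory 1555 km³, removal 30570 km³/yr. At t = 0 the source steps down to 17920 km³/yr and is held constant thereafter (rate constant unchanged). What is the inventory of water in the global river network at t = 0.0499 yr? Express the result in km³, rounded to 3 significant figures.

τ = M₀/F₀ = 1555/30570 = 0.05087 yr; rate constant k = 1/τ.
New steady state M_∞ = F₁/k = F₁·τ = 17920 × 0.05087 = 911.53 km³.
M(t) = M_∞ + (M₀ − M_∞)·e^(−t/τ); t/τ = 0.0499/0.05087 = 0.9810, so e^(−t/τ) = 0.3749.
M(t) = 911.53 + 643.5 × 0.3749 = 1152.8 km³.

1150 km³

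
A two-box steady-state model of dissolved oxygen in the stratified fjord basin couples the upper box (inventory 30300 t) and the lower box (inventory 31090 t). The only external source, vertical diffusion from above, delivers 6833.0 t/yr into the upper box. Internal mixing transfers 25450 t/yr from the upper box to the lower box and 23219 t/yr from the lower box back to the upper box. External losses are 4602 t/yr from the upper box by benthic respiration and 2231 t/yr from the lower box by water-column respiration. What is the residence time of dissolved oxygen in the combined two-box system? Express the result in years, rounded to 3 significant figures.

Treat the two boxes together as one reservoir: the mixing fluxes between them are internal recycling, so τ = ΣM / Σ(external losses).
M_total = 30300 + 31090 = 61390 t.
ΣF_external_out = 4602 + 2231 = 6833.0 t/yr.
τ = M_total / ΣF_ext = 61390 / 6833.0 = 8.984 yr.

8.98 yr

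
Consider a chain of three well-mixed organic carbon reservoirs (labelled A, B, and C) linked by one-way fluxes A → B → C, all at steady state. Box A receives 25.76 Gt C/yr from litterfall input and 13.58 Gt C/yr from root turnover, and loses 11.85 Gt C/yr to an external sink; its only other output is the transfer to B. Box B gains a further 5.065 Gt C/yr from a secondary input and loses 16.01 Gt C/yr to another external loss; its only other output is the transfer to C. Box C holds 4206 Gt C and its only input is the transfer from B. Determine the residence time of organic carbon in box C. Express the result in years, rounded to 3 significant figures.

Box A: F(A→B) = (25.76 + 13.58) − 11.85 = 27.490 Gt C/yr.
Box B: F(B→C) = (27.490 + 5.065) − 16.01 = 16.545 Gt C/yr.
Box C throughput = its input = 16.545 Gt C/yr; τ = 4206 / 16.545 = 254.2 yr.

254 yr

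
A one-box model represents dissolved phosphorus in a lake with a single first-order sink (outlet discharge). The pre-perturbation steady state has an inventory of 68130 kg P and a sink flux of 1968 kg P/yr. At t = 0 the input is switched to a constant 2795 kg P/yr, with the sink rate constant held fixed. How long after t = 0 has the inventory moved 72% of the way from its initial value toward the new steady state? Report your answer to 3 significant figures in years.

τ = M₀/F₀ = 68130/1968 = 34.62 yr.
The remaining gap fraction is e^(−t/τ); 72% covered ⇒ e^(−t/τ) = 0.280.
t = −τ ln(0.280) = 34.62 × 1.273 = 44.07 yr.

44.1 yr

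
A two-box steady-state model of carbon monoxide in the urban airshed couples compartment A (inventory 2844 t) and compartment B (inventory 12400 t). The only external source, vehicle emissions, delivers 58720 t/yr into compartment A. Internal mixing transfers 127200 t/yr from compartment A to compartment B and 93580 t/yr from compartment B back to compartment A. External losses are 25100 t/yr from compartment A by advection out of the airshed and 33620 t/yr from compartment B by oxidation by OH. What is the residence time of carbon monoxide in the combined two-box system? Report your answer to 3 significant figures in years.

0.260 yr

For the system as a whole, the A↔B exchange is internal and contributes nothing to the throughput; only the external sinks remove mass.
M_total = 2844 + 12400 = 15244 t.
ΣF_external_out = 25100 + 33620 = 58720 t/yr.
τ = M_total / ΣF_ext = 15244 / 58720 = 0.2596 yr.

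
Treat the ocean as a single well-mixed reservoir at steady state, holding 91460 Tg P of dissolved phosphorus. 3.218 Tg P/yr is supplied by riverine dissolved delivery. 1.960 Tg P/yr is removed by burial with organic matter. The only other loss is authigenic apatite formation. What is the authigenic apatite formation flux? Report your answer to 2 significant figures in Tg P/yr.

At steady state ΣF_in = ΣF_out.
ΣF_in = 3.2180 Tg P/yr.
Authigenic apatite formation flux = ΣF_in − (1.960) = 3.2180 − 1.960 = 1.258 Tg P/yr.

1.3 Tg P/yr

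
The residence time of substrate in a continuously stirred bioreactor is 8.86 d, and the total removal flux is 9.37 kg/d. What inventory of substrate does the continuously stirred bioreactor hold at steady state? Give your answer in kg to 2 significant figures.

83 kg

τ = M/F ⇒ M = τ × F = 8.86 × 9.37 = 83.02 kg.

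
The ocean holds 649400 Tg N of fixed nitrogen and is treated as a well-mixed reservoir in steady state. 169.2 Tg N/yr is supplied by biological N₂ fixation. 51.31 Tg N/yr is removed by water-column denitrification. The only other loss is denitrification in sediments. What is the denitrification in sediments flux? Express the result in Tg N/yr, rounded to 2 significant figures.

120 Tg N/yr

At steady state ΣF_in = ΣF_out.
ΣF_in = 169.20 Tg N/yr.
Denitrification in sediments flux = ΣF_in − (51.31) = 169.20 − 51.31 = 117.9 Tg N/yr.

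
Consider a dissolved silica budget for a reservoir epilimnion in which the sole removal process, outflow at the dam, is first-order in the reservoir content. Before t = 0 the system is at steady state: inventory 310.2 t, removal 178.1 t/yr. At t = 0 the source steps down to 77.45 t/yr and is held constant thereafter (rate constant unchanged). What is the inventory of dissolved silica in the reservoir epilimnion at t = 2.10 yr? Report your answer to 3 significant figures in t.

187 t

τ = M₀/F₀ = 310.2/178.1 = 1.742 yr; rate constant k = 1/τ.
New steady state M_∞ = F₁/k = F₁·τ = 77.45 × 1.742 = 134.90 t.
M(t) = M_∞ + (M₀ − M_∞)·e^(−t/τ); t/τ = 2.10/1.742 = 1.206, so e^(−t/τ) = 0.2995.
M(t) = 134.90 + 175.3 × 0.2995 = 187.40 t.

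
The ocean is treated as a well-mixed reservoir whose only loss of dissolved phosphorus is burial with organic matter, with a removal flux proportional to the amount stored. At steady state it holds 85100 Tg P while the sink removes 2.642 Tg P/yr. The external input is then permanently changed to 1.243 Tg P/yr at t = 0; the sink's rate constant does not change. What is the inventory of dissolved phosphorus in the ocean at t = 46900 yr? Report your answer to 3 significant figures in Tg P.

τ = M₀/F₀ = 85100/2.642 = 32210 yr; rate constant k = 1/τ.
New steady state M_∞ = F₁/k = F₁·τ = 1.243 × 32210 = 40038 Tg P.
M(t) = M_∞ + (M₀ − M_∞)·e^(−t/τ); t/τ = 46900/32210 = 1.456, so e^(−t/τ) = 0.2332.
M(t) = 40038 + 45060 × 0.2332 = 50544 Tg P.

50500 Tg P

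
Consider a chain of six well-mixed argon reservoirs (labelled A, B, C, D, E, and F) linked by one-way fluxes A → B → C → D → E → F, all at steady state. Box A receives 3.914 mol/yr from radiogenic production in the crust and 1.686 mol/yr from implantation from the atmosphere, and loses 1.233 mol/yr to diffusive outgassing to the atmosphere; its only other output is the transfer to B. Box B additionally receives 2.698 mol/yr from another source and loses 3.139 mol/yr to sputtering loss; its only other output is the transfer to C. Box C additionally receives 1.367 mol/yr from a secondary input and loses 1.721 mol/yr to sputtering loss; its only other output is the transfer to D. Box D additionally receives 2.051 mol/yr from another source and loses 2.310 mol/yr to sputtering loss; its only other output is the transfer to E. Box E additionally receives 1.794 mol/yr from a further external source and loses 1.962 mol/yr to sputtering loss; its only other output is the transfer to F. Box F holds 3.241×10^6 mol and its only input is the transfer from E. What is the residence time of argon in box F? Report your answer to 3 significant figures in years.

1.03×10^6 yr

Box A: F(A→B) = (3.914 + 1.686) − 1.233 = 4.3670 mol/yr.
Box B: F(B→C) = (4.3670 + 2.698) − 3.139 = 3.9260 mol/yr.
Box C: F(C→D) = (3.9260 + 1.367) − 1.721 = 3.5720 mol/yr.
Box D: F(D→E) = (3.5720 + 2.051) − 2.310 = 3.3130 mol/yr.
Box E: F(E→F) = (3.3130 + 1.794) − 1.962 = 3.1450 mol/yr.
Box F throughput = its input = 3.1450 mol/yr; τ = 3.241×10^6 / 3.1450 = 1.031×10^6 yr.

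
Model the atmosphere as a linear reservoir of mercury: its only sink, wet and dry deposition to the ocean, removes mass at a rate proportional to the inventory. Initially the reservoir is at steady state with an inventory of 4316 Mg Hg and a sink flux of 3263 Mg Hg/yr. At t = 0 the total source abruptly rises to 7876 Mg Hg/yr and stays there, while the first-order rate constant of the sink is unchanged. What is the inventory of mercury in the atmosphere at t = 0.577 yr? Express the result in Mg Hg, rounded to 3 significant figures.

The sink rate constant is k = F₀/M₀ = 3263/4316 = 0.7560 yr⁻¹.
Solving dM/dt = F₁ − kM with M(0) = M₀ gives M(t) = F₁/k + (M₀ − F₁/k)·e^(−kt).
F₁/k = 7876/0.7560 = 10418 Mg Hg; kt = 0.7560 × 0.577 = 0.4362, e^(−kt) = 0.6465.
M(0.577) = 10418 + (4316 − 10418) × 0.6465 = 10418 − 3945 = 6473.1 Mg Hg.

6470 Mg Hg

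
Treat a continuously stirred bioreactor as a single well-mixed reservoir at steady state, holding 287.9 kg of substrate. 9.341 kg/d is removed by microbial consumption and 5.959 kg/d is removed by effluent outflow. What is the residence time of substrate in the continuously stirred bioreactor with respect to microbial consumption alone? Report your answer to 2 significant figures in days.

31 d

Residence time with respect to a single sink: τ = M / F_sink.
τ = 287.9 / 9.341 = 30.82 d.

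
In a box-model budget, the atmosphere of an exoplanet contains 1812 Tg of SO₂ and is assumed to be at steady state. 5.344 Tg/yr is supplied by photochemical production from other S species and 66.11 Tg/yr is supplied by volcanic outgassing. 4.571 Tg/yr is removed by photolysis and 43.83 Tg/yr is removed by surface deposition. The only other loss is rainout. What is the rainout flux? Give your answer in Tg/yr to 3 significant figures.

23.1 Tg/yr

At steady state ΣF_in = ΣF_out.
ΣF_in = 5.344 + 66.11 = 71.454 Tg/yr.
Rainout flux = ΣF_in − (4.571 + 43.83) = 71.454 − 48.40 = 23.05 Tg/yr.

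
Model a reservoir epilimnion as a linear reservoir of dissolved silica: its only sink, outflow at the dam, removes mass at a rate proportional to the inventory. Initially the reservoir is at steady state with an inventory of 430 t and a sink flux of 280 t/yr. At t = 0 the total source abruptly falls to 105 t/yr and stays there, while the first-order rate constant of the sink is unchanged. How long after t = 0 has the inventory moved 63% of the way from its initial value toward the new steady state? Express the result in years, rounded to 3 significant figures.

τ = M₀/F₀ = 430/280 = 1.536 yr.
The remaining gap fraction is e^(−t/τ); 63% covered ⇒ e^(−t/τ) = 0.370.
t = −τ ln(0.370) = 1.536 × 0.9943 = 1.527 yr.

1.53 yr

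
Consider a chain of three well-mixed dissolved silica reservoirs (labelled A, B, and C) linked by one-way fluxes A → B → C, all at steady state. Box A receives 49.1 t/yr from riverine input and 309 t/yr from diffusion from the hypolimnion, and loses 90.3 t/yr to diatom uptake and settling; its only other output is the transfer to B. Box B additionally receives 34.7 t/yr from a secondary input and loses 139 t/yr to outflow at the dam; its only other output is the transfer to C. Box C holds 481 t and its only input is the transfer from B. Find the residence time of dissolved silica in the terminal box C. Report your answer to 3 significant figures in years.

Box A: F(A→B) = (49.1 + 309) − 90.3 = 267.80 t/yr.
Box B: F(B→C) = (267.80 + 34.7) − 139 = 163.50 t/yr.
Box C throughput = its input = 163.50 t/yr; τ = 481 / 163.50 = 2.942 yr.

2.94 yr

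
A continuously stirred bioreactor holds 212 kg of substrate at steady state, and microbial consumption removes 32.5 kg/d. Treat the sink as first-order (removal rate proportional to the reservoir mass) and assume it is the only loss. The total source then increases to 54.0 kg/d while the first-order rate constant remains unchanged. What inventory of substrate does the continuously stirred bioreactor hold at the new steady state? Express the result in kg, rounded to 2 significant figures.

350 kg

Rate constant k = F/M = 32.5 / 212 = 0.1533 d⁻¹.
At the new steady state, source = k·M_new ⇒ M_new = 54.0 / 0.1533 = 352.2 kg.
(Equivalently M_new = M × F_new/F_old = 212 × 54.0/32.5.)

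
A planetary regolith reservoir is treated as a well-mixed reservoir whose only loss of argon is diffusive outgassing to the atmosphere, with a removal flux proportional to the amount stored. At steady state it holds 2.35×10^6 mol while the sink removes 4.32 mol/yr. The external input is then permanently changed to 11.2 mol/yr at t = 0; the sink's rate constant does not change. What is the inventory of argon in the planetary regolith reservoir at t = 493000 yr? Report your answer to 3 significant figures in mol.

4.58×10^6 mol

τ = M₀/F₀ = 2.35×10^6/4.32 = 544000 yr; rate constant k = 1/τ.
New steady state M_∞ = F₁/k = F₁·τ = 11.2 × 544000 = 6.0926×10^6 mol.
M(t) = M_∞ + (M₀ − M_∞)·e^(−t/τ); t/τ = 493000/544000 = 0.9063, so e^(−t/τ) = 0.4040.
M(t) = 6.0926×10^6 − 3.743×10^6 × 0.4040 = 4.5805×10^6 mol.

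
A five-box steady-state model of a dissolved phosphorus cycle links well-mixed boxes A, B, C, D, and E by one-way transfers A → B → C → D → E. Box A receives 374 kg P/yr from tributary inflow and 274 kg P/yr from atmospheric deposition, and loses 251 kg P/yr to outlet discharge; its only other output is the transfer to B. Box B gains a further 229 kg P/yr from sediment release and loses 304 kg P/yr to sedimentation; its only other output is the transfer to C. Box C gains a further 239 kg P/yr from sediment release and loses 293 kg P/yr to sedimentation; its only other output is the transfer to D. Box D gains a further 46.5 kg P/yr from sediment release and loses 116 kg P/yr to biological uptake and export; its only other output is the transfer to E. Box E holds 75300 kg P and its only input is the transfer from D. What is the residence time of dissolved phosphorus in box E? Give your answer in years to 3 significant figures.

379 yr

Box A: F(A→B) = (374 + 274) − 251 = 397.00 kg P/yr.
Box B: F(B→C) = (397.00 + 229) − 304 = 322.00 kg P/yr.
Box C: F(C→D) = (322.00 + 239) − 293 = 268.00 kg P/yr.
Box D: F(D→E) = (268.00 + 46.5) − 116 = 198.50 kg P/yr.
Box E throughput = its input = 198.50 kg P/yr; τ = 75300 / 198.50 = 379.3 yr.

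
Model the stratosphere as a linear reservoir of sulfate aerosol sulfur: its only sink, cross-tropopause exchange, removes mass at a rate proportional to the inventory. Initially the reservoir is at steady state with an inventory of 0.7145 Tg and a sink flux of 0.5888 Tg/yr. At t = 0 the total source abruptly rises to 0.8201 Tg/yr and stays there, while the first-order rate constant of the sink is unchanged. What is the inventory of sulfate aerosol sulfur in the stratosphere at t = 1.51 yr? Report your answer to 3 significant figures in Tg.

0.914 Tg

τ = M₀/F₀ = 0.7145/0.5888 = 1.213 yr; rate constant k = 1/τ.
New steady state M_∞ = F₁/k = F₁·τ = 0.8201 × 1.213 = 0.99518 Tg.
M(t) = M_∞ + (M₀ − M_∞)·e^(−t/τ); t/τ = 1.51/1.213 = 1.244, so e^(−t/τ) = 0.2881.
M(t) = 0.99518 − 0.2807 × 0.2881 = 0.91431 Tg.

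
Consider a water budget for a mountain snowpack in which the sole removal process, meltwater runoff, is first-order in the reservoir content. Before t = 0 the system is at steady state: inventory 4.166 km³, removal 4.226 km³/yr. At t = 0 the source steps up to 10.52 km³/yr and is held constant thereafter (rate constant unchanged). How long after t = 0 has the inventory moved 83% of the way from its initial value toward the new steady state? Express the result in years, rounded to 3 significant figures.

1.75 yr

τ = M₀/F₀ = 4.166/4.226 = 0.9858 yr.
The remaining gap fraction is e^(−t/τ); 83% covered ⇒ e^(−t/τ) = 0.170.
t = −τ ln(0.170) = 0.9858 × 1.772 = 1.747 yr.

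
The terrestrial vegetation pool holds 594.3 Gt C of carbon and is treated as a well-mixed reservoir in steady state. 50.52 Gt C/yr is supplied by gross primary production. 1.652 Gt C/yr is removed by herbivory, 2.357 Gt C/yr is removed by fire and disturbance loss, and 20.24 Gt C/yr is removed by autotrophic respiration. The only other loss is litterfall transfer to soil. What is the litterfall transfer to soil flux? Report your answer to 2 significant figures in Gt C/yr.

At steady state ΣF_in = ΣF_out.
ΣF_in = 50.520 Gt C/yr.
Litterfall transfer to soil flux = ΣF_in − (1.652 + 2.357 + 20.24) = 50.520 − 24.25 = 26.27 Gt C/yr.

26 Gt C/yr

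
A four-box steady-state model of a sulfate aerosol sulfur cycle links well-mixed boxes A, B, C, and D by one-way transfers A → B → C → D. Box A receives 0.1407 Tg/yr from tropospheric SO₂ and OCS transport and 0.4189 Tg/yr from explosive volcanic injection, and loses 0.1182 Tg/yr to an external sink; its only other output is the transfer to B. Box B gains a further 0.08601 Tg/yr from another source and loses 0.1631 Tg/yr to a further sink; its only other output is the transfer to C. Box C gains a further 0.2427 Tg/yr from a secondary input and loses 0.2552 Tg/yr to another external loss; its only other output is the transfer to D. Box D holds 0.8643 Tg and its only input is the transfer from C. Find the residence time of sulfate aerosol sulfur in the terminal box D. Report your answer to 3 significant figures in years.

Box A: F(A→B) = (0.1407 + 0.4189) − 0.1182 = 0.44140 Tg/yr.
Box B: F(B→C) = (0.44140 + 0.08601) − 0.1631 = 0.36431 Tg/yr.
Box C: F(C→D) = (0.36431 + 0.2427) − 0.2552 = 0.35181 Tg/yr.
Box D throughput = its input = 0.35181 Tg/yr; τ = 0.8643 / 0.35181 = 2.457 yr.

2.46 yr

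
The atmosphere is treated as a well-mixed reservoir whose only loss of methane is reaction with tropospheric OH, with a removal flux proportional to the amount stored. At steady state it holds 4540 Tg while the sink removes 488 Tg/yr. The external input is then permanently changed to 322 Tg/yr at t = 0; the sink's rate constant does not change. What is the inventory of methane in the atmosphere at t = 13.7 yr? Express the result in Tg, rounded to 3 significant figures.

3350 Tg

Residence time τ = M₀/F₀ = 9.303 yr. The eventual steady state is M_∞ = M₀·(F₁/F₀) = 4540 × 322/488 = 2995.7 Tg.
The anomaly ΔM(t) = M(t) − M_∞ decays as ΔM₀·e^(−t/τ) with ΔM₀ = 4540 − 2995.7 = 1544 Tg.
At t = 13.7 yr, e^(−t/τ) = e^(−1.473) = 0.2293, so ΔM = 354.2 Tg and M = 2995.7 + 354.2 = 3349.8 Tg.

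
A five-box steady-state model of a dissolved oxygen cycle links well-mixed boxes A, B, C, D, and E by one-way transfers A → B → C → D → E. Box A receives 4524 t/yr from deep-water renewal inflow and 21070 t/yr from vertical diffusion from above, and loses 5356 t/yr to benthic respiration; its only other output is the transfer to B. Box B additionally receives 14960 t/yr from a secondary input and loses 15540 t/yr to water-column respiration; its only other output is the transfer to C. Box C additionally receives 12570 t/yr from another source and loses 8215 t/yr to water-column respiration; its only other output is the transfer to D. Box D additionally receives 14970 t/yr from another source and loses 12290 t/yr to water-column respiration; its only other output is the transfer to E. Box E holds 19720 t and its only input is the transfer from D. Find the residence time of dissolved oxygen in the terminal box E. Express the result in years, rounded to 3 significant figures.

Box A: F(A→B) = (4524 + 21070) − 5356 = 20238 t/yr.
Box B: F(B→C) = (20238 + 14960) − 15540 = 19658 t/yr.
Box C: F(C→D) = (19658 + 12570) − 8215 = 24013 t/yr.
Box D: F(D→E) = (24013 + 14970) − 12290 = 26693 t/yr.
Box E throughput = its input = 26693 t/yr; τ = 19720 / 26693 = 0.7388 yr.

0.739 yr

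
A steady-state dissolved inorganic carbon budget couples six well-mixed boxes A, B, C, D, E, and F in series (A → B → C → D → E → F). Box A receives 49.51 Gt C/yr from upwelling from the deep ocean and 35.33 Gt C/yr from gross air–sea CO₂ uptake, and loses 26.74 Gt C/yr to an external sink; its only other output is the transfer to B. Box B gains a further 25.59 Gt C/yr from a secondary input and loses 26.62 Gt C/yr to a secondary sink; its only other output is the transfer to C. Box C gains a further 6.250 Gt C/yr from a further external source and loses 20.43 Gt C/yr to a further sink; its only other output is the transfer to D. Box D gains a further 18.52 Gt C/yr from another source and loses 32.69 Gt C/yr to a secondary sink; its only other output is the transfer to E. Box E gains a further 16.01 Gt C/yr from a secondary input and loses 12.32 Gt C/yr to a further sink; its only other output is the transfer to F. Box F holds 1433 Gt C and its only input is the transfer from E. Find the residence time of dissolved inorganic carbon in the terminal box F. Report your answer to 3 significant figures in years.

44.2 yr

Box A: F(A→B) = (49.51 + 35.33) − 26.74 = 58.100 Gt C/yr.
Box B: F(B→C) = (58.100 + 25.59) − 26.62 = 57.070 Gt C/yr.
Box C: F(C→D) = (57.070 + 6.250) − 20.43 = 42.890 Gt C/yr.
Box D: F(D→E) = (42.890 + 18.52) − 32.69 = 28.720 Gt C/yr.
Box E: F(E→F) = (28.720 + 16.01) − 12.32 = 32.410 Gt C/yr.
Box F throughput = its input = 32.410 Gt C/yr; τ = 1433 / 32.410 = 44.21 yr.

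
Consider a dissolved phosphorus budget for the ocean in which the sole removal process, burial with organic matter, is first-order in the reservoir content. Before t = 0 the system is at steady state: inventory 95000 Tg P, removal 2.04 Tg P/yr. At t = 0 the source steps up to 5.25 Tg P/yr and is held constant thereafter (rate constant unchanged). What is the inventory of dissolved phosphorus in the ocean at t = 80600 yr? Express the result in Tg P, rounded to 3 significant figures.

Residence time τ = M₀/F₀ = 46570 yr. The eventual steady state is M_∞ = M₀·(F₁/F₀) = 95000 × 5.25/2.04 = 244490 Tg P.
The anomaly ΔM(t) = M(t) − M_∞ decays as ΔM₀·e^(−t/τ) with ΔM₀ = 95000 − 244490 = −149500 Tg P.
At t = 80600 yr, e^(−t/τ) = e^(−1.731) = 0.1771, so ΔM = −26480 Tg P and M = 244490 − 26480 = 218000 Tg P.

218000 Tg P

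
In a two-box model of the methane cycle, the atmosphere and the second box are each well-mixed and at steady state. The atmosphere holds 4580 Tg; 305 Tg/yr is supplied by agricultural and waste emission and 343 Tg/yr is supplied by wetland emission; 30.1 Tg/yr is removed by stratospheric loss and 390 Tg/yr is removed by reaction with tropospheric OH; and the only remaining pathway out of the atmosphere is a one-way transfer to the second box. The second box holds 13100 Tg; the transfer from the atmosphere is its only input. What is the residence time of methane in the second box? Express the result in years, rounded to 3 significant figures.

Balance the atmosphere: ΣF_in = 305 + 343 = 648.00 Tg/yr.
Transfer to the second box = ΣF_in − (30.1 + 390) = 227.90 Tg/yr.
At steady state the output of the second box equals its input, 227.90 Tg/yr.
τ = M / F = 13100 / 227.90 = 57.48 yr.

57.5 yr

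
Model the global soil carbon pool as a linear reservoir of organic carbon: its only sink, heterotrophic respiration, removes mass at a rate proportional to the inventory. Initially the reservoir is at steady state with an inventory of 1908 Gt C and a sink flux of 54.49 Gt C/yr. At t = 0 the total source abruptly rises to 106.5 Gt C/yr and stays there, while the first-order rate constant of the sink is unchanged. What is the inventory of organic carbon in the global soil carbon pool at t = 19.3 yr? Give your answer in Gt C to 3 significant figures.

The sink rate constant is k = F₀/M₀ = 54.49/1908 = 0.02856 yr⁻¹.
Solving dM/dt = F₁ − kM with M(0) = M₀ gives M(t) = F₁/k + (M₀ − F₁/k)·e^(−kt).
F₁/k = 106.5/0.02856 = 3729.2 Gt C; kt = 0.02856 × 19.3 = 0.5512, e^(−kt) = 0.5763.
M(19.3) = 3729.2 + (1908 − 3729.2) × 0.5763 = 3729.2 − 1049 = 2679.7 Gt C.

2680 Gt C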